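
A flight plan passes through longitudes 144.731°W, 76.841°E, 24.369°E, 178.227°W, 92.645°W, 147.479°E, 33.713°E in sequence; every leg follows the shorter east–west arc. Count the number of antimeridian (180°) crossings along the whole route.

Leg 1: -144.731° → +76.841°, shortest Δλ = -138.428° (west) — crosses 180°.
Leg 2: +76.841° → +24.369°, shortest Δλ = -52.472° (west) — does not cross 180°.
Leg 3: +24.369° → -178.227°, shortest Δλ = 157.404° (east) — crosses 180°.
Leg 4: -178.227° → -92.645°, shortest Δλ = 85.582° (east) — does not cross 180°.
Leg 5: -92.645° → +147.479°, shortest Δλ = -119.876° (west) — crosses 180°.
Leg 6: +147.479° → +33.713°, shortest Δλ = -113.766° (west) — does not cross 180°.
Total crossings: 3.

3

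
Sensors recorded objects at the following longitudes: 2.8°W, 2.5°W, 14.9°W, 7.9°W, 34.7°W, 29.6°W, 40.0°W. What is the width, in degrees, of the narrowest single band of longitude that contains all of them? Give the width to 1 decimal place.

37.5°

Sort the longitudes: -40.0°, -34.7°, -29.6°, -14.9°, -7.9°, -2.8°, -2.5°.
Eastward gaps between consecutive values (wrapping around): 5.3°, 5.1°, 14.7°, 7.0°, 5.1°, 0.3°, 322.5°.
Largest gap = 322.5° ⇒ minimal covering band is its complement: 360° − 322.5° = 37.5°.
Band runs from -40.0° eastward to -2.5°.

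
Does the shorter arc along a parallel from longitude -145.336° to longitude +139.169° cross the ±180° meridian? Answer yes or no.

Naïve |139.169 − -145.336| = 284.505° > 180°, so the shorter arc goes the other way round — across 180°.
Signed shortest Δλ = ((139.169 − -145.336 + 180) mod 360) − 180 = -75.495°.
Going west by 75.495° from -145.336° passes through 180° before reaching +139.169°.

Yes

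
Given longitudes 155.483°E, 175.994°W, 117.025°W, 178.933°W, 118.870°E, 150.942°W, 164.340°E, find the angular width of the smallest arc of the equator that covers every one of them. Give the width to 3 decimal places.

Sort the longitudes: -178.933°, -175.994°, -150.942°, -117.025°, +118.870°, +155.483°, +164.340°.
Eastward gaps between consecutive values (wrapping around): 2.939°, 25.052°, 33.917°, 235.895°, 36.613°, 8.857°, 16.727°.
Largest gap = 235.895° ⇒ minimal covering band is its complement: 360° − 235.895° = 124.105°.
Band runs from +118.870° eastward to -117.025°, crossing the antimeridian.

124.105°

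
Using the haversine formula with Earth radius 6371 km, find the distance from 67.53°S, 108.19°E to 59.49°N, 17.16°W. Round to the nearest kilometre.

Δλ = -17.16 − 108.19 = -125.35°.
Δφ = 59.49 − -67.53 = 127.02°.
a = sin²(Δφ/2) + cos φ₁ · cos φ₂ · sin²(Δλ/2) = 0.954198.
c = 2·atan2(√a, √(1−a)) = 2.71023 rad → d = 6371·c ≈ 17266.88 km.

17267 km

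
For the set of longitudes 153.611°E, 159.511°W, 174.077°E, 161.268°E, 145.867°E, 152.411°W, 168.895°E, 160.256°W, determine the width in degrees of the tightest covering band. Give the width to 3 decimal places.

61.722°

Sort the longitudes: -160.256°, -159.511°, -152.411°, +145.867°, +153.611°, +161.268°, +168.895°, +174.077°.
Eastward gaps between consecutive values (wrapping around): 0.745°, 7.100°, 298.278°, 7.744°, 7.657°, 7.627°, 5.182°, 25.667°.
Largest gap = 298.278° ⇒ minimal covering band is its complement: 360° − 298.278° = 61.722°.
Band runs from +145.867° eastward to -152.411°, crossing the antimeridian.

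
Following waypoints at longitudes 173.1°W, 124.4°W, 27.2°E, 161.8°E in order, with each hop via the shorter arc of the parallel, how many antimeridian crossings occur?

Leg 1: -173.1° → -124.4°, shortest Δλ = 48.7° (east) — does not cross 180°.
Leg 2: -124.4° → +27.2°, shortest Δλ = 151.6° (east) — does not cross 180°.
Leg 3: +27.2° → +161.8°, shortest Δλ = 134.6° (east) — does not cross 180°.
Total crossings: 0.

0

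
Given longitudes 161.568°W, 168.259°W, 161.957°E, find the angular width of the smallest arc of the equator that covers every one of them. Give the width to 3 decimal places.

Sort the longitudes: -168.259°, -161.568°, +161.957°.
Eastward gaps between consecutive values (wrapping around): 6.691°, 323.525°, 29.784°.
Largest gap = 323.525° ⇒ minimal covering band is its complement: 360° − 323.525° = 36.475°.
Band runs from +161.957° eastward to -161.568°, crossing the antimeridian.

36.475°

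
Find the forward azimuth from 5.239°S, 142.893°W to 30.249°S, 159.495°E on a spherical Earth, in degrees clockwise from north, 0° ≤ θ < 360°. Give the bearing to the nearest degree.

Δλ = 159.495 − -142.893 = 302.388°; wrapped into (−180°, 180°]: -57.612°.
θ = atan2( sin Δλ · cos φ₂ , cos φ₁ · sin φ₂ − sin φ₁ · cos φ₂ · cos Δλ )
  = atan2(-0.72946, -0.45940) = -122.202° → normalised to [0°, 360°): 237.798°.

238°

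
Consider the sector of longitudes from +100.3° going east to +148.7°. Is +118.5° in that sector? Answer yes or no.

Band width going east from +100.3° to +148.7°: ((148.7 − 100.3) mod 360) = 48.4°.
Offset of +118.5° east of the west edge: ((118.5 − 100.3) mod 360) = 18.2°.
18.2° ≤ 48.4° ⇒ inside.

Yes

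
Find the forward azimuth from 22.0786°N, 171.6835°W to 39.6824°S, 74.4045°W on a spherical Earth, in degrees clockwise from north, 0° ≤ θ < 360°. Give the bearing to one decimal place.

126.0°

Δλ = -74.4045 − -171.6835 = 97.2790°.
θ = atan2( sin Δλ · cos φ₂ , cos φ₁ · sin φ₂ − sin φ₁ · cos φ₂ · cos Δλ )
  = atan2(0.76339, -0.55506) = 126.021° → normalised to [0°, 360°): 126.021°.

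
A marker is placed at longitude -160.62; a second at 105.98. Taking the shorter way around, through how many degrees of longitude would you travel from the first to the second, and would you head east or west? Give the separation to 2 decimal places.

93.40° west

Raw difference: 105.98 − -160.62 = 266.6°.
Normalise into (−180°, 180°]: 266.6° − 360° = -93.4°.
Negative ⇒ the second point lies to the west; separation 93.40°.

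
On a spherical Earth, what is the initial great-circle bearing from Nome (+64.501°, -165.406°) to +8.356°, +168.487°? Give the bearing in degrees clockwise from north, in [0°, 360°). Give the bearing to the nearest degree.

Δλ = 168.487 − -165.406 = 333.893°; wrapped into (−180°, 180°]: -26.107°.
θ = atan2( sin Δλ · cos φ₂ , cos φ₁ · sin φ₂ − sin φ₁ · cos φ₂ · cos Δλ )
  = atan2(-0.43538, -0.73934) = -149.507° → normalised to [0°, 360°): 210.493°.

210°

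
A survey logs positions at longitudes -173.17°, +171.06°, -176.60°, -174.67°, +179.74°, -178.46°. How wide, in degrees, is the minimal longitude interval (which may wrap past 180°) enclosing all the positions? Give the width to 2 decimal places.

Sort the longitudes: -178.46°, -176.60°, -174.67°, -173.17°, +171.06°, +179.74°.
Eastward gaps between consecutive values (wrapping around): 1.86°, 1.93°, 1.50°, 344.23°, 8.68°, 1.80°.
Largest gap = 344.23° ⇒ minimal covering band is its complement: 360° − 344.23° = 15.77°.
Band runs from +171.06° eastward to -173.17°, crossing the antimeridian.

15.77°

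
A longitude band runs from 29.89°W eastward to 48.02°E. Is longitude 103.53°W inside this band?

Band width going east from -29.89° to +48.02°: ((48.02 − -29.89) mod 360) = 77.91°.
Offset of -103.53° east of the west edge: ((-103.53 − -29.89) mod 360) = 286.36°.
286.36° > 77.91° ⇒ outside.

No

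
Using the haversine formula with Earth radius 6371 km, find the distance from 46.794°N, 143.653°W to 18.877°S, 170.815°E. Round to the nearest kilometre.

Δλ = 170.815 − -143.653 = 314.468°; wrapped into (−180°, 180°]: -45.532°.
Δφ = -18.877 − 46.794 = -65.671°.
a = sin²(Δφ/2) + cos φ₁ · cos φ₂ · sin²(Δλ/2) = 0.391017.
c = 2·atan2(√a, √(1−a)) = 1.35107 rad → d = 6371·c ≈ 8607.64 km.

8608 km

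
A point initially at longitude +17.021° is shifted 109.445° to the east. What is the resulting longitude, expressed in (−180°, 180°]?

+126.466°

Start at +17.021°; shift +109.445° → +126.466°.
+126.466° already lies in (−180°, 180°].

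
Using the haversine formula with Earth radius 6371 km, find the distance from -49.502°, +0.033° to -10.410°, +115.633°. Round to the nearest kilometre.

Δλ = 115.633 − 0.033 = 115.600°.
Δφ = -10.410 − -49.502 = 39.092°.
a = sin²(Δφ/2) + cos φ₁ · cos φ₂ · sin²(Δλ/2) = 0.569292.
c = 2·atan2(√a, √(1−a)) = 1.70983 rad → d = 6371·c ≈ 10893.32 km.

10893 km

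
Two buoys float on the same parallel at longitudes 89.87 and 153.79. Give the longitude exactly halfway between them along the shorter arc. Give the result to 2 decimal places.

Signed shortest Δλ from +89.87° to +153.79° is +63.92°.
Midpoint longitude = +89.87° + (+63.92°)/2 = +89.87° + 31.96° = +121.83°.

+121.83°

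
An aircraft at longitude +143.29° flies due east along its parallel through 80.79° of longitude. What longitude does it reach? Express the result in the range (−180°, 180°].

-135.92°

Start at +143.29°; shift +80.79° → +224.08°.
+224.08° lies outside (−180°, 180°]; subtract 360° → -135.92°.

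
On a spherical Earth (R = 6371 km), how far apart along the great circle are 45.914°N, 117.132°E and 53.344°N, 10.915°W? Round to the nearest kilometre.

7931 km

Δλ = -10.915 − 117.132 = -128.047°.
Δφ = 53.344 − 45.914 = 7.430°.
a = sin²(Δφ/2) + cos φ₁ · cos φ₂ · sin²(Δλ/2) = 0.339874.
c = 2·atan2(√a, √(1−a)) = 1.24480 rad → d = 6371·c ≈ 7930.63 km.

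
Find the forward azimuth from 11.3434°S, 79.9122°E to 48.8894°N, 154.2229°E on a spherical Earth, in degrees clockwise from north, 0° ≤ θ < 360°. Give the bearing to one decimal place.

Δλ = 154.2229 − 79.9122 = 74.3107°.
θ = atan2( sin Δλ · cos φ₂ , cos φ₁ · sin φ₂ − sin φ₁ · cos φ₂ · cos Δλ )
  = atan2(0.63302, 0.77370) = 39.289° → normalised to [0°, 360°): 39.289°.

39.3°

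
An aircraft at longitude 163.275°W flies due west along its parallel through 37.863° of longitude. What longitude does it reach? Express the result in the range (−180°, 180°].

158.862°E

Start at -163.275°; shift −37.863° → -201.138°.
-201.138° lies outside (−180°, 180°]; add 360° → +158.862°.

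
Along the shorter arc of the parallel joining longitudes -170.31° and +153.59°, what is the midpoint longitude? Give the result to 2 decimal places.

Signed shortest Δλ from -170.31° to +153.59° is -36.10°.
Midpoint longitude = -170.31° + (-36.10°)/2 = -170.31° − 18.05° = -188.36°.
Normalise into (−180°, 180°]: +171.64°.
(The naïve average (-170.31 + +153.59)/2 = -8.36° is on the wrong side of the globe.)

+171.64°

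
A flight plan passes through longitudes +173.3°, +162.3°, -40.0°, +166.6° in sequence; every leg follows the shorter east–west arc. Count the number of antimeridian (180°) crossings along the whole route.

Leg 1: +173.3° → +162.3°, shortest Δλ = -11.0° (west) — does not cross 180°.
Leg 2: +162.3° → -40.0°, shortest Δλ = 157.7° (east) — crosses 180°.
Leg 3: -40.0° → +166.6°, shortest Δλ = -153.4° (west) — crosses 180°.
Total crossings: 2.

2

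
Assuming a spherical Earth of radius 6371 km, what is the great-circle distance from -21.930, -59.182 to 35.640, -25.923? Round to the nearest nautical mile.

3940 nmi

Δλ = -25.923 − -59.182 = 33.259°.
Δφ = 35.640 − -21.930 = 57.570°.
a = sin²(Δφ/2) + cos φ₁ · cos φ₂ · sin²(Δλ/2) = 0.293609.
c = 2·atan2(√a, √(1−a)) = 1.14529 rad → d = 6371·c ≈ 7296.64 km ≈ 3939.87 nmi.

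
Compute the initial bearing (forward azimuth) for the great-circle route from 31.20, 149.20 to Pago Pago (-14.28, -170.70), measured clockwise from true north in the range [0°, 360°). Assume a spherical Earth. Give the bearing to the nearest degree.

134°

Δλ = -170.70 − 149.20 = -319.90°; wrapped into (−180°, 180°]: 40.10°.
θ = atan2( sin Δλ · cos φ₂ , cos φ₁ · sin φ₂ − sin φ₁ · cos φ₂ · cos Δλ )
  = atan2(0.62422, -0.59499) = 133.627° → normalised to [0°, 360°): 133.627°.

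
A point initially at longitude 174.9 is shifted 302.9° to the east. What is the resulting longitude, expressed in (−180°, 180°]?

Start at +174.9°; shift +302.9° → +477.8°.
+477.8° lies outside (−180°, 180°]; subtract 360° → +117.8°.

+117.8°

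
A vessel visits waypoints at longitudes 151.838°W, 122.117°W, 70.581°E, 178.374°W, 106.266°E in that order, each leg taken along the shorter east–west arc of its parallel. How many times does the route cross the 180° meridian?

Leg 1: -151.838° → -122.117°, shortest Δλ = 29.721° (east) — does not cross 180°.
Leg 2: -122.117° → +70.581°, shortest Δλ = -167.302° (west) — crosses 180°.
Leg 3: +70.581° → -178.374°, shortest Δλ = 111.045° (east) — crosses 180°.
Leg 4: -178.374° → +106.266°, shortest Δλ = -75.36° (west) — crosses 180°.
Total crossings: 3.

3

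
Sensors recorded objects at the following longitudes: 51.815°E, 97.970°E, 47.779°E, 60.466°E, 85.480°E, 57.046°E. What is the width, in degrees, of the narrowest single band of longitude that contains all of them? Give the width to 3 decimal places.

50.191°

Sort the longitudes: +47.779°, +51.815°, +57.046°, +60.466°, +85.480°, +97.970°.
Eastward gaps between consecutive values (wrapping around): 4.036°, 5.231°, 3.420°, 25.014°, 12.490°, 309.809°.
Largest gap = 309.809° ⇒ minimal covering band is its complement: 360° − 309.809° = 50.191°.
Band runs from +47.779° eastward to +97.970°.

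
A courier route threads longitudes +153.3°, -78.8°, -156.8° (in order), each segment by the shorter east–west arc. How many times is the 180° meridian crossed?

1

Leg 1: +153.3° → -78.8°, shortest Δλ = 127.9° (east) — crosses 180°.
Leg 2: -78.8° → -156.8°, shortest Δλ = -78.0° (west) — does not cross 180°.
Total crossings: 1.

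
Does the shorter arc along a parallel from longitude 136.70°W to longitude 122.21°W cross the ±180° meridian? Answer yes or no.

No

Signed shortest Δλ = ((-122.21 − -136.70 + 180) mod 360) − 180 = 14.49°.
Going east by 14.49° from -136.70° reaches -122.21° without touching 180°.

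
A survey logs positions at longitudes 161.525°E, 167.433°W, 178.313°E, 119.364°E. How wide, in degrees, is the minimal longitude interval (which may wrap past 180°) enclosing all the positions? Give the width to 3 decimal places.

73.203°

Sort the longitudes: -167.433°, +119.364°, +161.525°, +178.313°.
Eastward gaps between consecutive values (wrapping around): 286.797°, 42.161°, 16.788°, 14.254°.
Largest gap = 286.797° ⇒ minimal covering band is its complement: 360° − 286.797° = 73.203°.
Band runs from +119.364° eastward to -167.433°, crossing the antimeridian.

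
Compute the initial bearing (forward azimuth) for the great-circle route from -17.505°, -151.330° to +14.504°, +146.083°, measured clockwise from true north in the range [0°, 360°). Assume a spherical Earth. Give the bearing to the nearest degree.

293°

Δλ = 146.083 − -151.330 = 297.413°; wrapped into (−180°, 180°]: -62.587°.
θ = atan2( sin Δλ · cos φ₂ , cos φ₁ · sin φ₂ − sin φ₁ · cos φ₂ · cos Δλ )
  = atan2(-0.85942, 0.37292) = -66.543° → normalised to [0°, 360°): 293.457°.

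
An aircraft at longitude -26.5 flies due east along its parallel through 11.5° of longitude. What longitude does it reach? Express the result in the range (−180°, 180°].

-15.0°

Start at -26.5°; shift +11.5° → -15.0°.
-15.0° already lies in (−180°, 180°].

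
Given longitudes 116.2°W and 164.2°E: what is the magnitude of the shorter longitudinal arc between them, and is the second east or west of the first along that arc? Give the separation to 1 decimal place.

Raw difference: 164.2 − -116.2 = 280.4°.
Normalise into (−180°, 180°]: 280.4° − 360° = -79.6°.
Negative ⇒ the second point lies to the west; separation 79.6°.

79.6° west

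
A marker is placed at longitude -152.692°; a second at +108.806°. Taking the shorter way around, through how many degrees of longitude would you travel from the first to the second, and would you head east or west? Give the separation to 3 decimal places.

98.502° west

Raw difference: 108.806 − -152.692 = 261.498°.
Normalise into (−180°, 180°]: 261.498° − 360° = -98.502°.
Negative ⇒ the second point lies to the west; separation 98.502°.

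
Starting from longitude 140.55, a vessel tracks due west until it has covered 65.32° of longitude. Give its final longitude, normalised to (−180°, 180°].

Start at +140.55°; shift −65.32° → +75.23°.
+75.23° already lies in (−180°, 180°].

+75.23°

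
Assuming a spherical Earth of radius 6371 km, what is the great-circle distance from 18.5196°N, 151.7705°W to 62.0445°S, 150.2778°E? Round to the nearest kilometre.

Δλ = 150.2778 − -151.7705 = 302.0483°; wrapped into (−180°, 180°]: -57.9517°.
Δφ = -62.0445 − 18.5196 = -80.5641°.
a = sin²(Δφ/2) + cos φ₁ · cos φ₂ · sin²(Δλ/2) = 0.522347.
c = 2·atan2(√a, √(1−a)) = 1.61550 rad → d = 6371·c ≈ 10292.38 km.

10292 km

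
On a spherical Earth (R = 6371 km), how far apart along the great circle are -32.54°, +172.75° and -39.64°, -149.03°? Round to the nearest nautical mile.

Δλ = -149.03 − 172.75 = -321.78°; wrapped into (−180°, 180°]: 38.22°.
Δφ = -39.64 − -32.54 = -7.10°.
a = sin²(Δφ/2) + cos φ₁ · cos φ₂ · sin²(Δλ/2) = 0.073413.
c = 2·atan2(√a, √(1−a)) = 0.54876 rad → d = 6371·c ≈ 3496.12 km ≈ 1887.75 nmi.

1888 nmi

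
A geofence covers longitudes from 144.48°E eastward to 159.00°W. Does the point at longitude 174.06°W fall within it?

Band width going east from +144.48° to -159.00°: ((-159.00 − 144.48) mod 360) = 56.52°.
Offset of -174.06° east of the west edge: ((-174.06 − 144.48) mod 360) = 41.46°.
41.46° ≤ 56.52° ⇒ inside.

Yes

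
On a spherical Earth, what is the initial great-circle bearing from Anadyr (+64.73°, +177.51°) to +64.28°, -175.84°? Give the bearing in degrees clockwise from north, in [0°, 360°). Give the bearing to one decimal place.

95.9°

Δλ = -175.84 − 177.51 = -353.35°; wrapped into (−180°, 180°]: 6.65°.
θ = atan2( sin Δλ · cos φ₂ , cos φ₁ · sin φ₂ − sin φ₁ · cos φ₂ · cos Δλ )
  = atan2(0.05026, -0.00521) = 95.923° → normalised to [0°, 360°): 95.923°.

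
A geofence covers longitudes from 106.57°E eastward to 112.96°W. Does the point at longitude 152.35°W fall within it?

Band width going east from +106.57° to -112.96°: ((-112.96 − 106.57) mod 360) = 140.47°.
Offset of -152.35° east of the west edge: ((-152.35 − 106.57) mod 360) = 101.08°.
101.08° ≤ 140.47° ⇒ inside.

Yes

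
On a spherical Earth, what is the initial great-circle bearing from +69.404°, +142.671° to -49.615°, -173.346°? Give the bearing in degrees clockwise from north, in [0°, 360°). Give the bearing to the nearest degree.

147°

Δλ = -173.346 − 142.671 = -316.017°; wrapped into (−180°, 180°]: 43.983°.
θ = atan2( sin Δλ · cos φ₂ , cos φ₁ · sin φ₂ − sin φ₁ · cos φ₂ · cos Δλ )
  = atan2(0.44995, -0.70436) = 147.430° → normalised to [0°, 360°): 147.430°.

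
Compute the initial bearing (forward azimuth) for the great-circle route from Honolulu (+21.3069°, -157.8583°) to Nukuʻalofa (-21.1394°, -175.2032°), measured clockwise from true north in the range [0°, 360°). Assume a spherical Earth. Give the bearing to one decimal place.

202.9°

Δλ = -175.2032 − -157.8583 = -17.3449°.
θ = atan2( sin Δλ · cos φ₂ , cos φ₁ · sin φ₂ − sin φ₁ · cos φ₂ · cos Δλ )
  = atan2(-0.27806, -0.65949) = -157.138° → normalised to [0°, 360°): 202.862°.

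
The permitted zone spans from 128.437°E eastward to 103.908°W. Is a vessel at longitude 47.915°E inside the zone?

No

Band width going east from +128.437° to -103.908°: ((-103.908 − 128.437) mod 360) = 127.655°.
Offset of +47.915° east of the west edge: ((47.915 − 128.437) mod 360) = 279.478°.
279.478° > 127.655° ⇒ outside.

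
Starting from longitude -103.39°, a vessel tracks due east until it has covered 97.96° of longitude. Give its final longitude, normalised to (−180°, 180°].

Start at -103.39°; shift +97.96° → -5.43°.
-5.43° already lies in (−180°, 180°].

-5.43°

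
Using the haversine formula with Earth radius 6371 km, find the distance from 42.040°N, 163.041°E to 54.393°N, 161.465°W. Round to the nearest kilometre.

Δλ = -161.465 − 163.041 = -324.506°; wrapped into (−180°, 180°]: 35.494°.
Δφ = 54.393 − 42.040 = 12.353°.
a = sin²(Δφ/2) + cos φ₁ · cos φ₂ · sin²(Δλ/2) = 0.051751.
c = 2·atan2(√a, √(1−a)) = 0.45900 rad → d = 6371·c ≈ 2924.27 km.

2924 km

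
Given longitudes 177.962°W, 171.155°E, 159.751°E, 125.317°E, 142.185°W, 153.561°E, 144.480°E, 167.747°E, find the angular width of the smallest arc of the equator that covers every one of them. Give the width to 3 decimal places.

Sort the longitudes: -177.962°, -142.185°, +125.317°, +144.480°, +153.561°, +159.751°, +167.747°, +171.155°.
Eastward gaps between consecutive values (wrapping around): 35.777°, 267.502°, 19.163°, 9.081°, 6.190°, 7.996°, 3.408°, 10.883°.
Largest gap = 267.502° ⇒ minimal covering band is its complement: 360° − 267.502° = 92.498°.
Band runs from +125.317° eastward to -142.185°, crossing the antimeridian.

92.498°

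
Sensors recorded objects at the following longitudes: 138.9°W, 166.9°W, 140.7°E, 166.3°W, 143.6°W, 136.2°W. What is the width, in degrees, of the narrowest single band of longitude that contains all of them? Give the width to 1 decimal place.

Sort the longitudes: -166.9°, -166.3°, -143.6°, -138.9°, -136.2°, +140.7°.
Eastward gaps between consecutive values (wrapping around): 0.6°, 22.7°, 4.7°, 2.7°, 276.9°, 52.4°.
Largest gap = 276.9° ⇒ minimal covering band is its complement: 360° − 276.9° = 83.1°.
Band runs from +140.7° eastward to -136.2°, crossing the antimeridian.

83.1°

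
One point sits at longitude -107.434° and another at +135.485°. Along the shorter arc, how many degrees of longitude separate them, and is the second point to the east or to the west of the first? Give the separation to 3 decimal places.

Raw difference: 135.485 − -107.434 = 242.919°.
Normalise into (−180°, 180°]: 242.919° − 360° = -117.081°.
Negative ⇒ the second point lies to the west; separation 117.081°.

117.081° west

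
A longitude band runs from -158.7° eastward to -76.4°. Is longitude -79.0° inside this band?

Yes

Band width going east from -158.7° to -76.4°: ((-76.4 − -158.7) mod 360) = 82.3°.
Offset of -79.0° east of the west edge: ((-79.0 − -158.7) mod 360) = 79.7°.
79.7° ≤ 82.3° ⇒ inside.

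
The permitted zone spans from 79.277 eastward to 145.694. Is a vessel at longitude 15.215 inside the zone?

Band width going east from +79.277° to +145.694°: ((145.694 − 79.277) mod 360) = 66.417°.
Offset of +15.215° east of the west edge: ((15.215 − 79.277) mod 360) = 295.938°.
295.938° > 66.417° ⇒ outside.

No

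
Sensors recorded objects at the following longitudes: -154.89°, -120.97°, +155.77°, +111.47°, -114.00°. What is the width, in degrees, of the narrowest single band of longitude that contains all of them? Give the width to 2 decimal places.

Sort the longitudes: -154.89°, -120.97°, -114.00°, +111.47°, +155.77°.
Eastward gaps between consecutive values (wrapping around): 33.92°, 6.97°, 225.47°, 44.30°, 49.34°.
Largest gap = 225.47° ⇒ minimal covering band is its complement: 360° − 225.47° = 134.53°.
Band runs from +111.47° eastward to -114.00°, crossing the antimeridian.

134.53°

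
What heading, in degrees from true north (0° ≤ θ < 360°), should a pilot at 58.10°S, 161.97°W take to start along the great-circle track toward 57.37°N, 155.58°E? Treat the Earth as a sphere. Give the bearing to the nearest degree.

Δλ = 155.58 − -161.97 = 317.55°; wrapped into (−180°, 180°]: -42.45°.
θ = atan2( sin Δλ · cos φ₂ , cos φ₁ · sin φ₂ − sin φ₁ · cos φ₂ · cos Δλ )
  = atan2(-0.36394, 0.78281) = -24.934° → normalised to [0°, 360°): 335.066°.

335°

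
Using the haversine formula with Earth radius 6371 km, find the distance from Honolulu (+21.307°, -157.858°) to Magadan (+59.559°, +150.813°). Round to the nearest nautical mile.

3154 nmi

Δλ = 150.813 − -157.858 = 308.671°; wrapped into (−180°, 180°]: -51.329°.
Δφ = 59.559 − 21.307 = 38.252°.
a = sin²(Δφ/2) + cos φ₁ · cos φ₂ · sin²(Δλ/2) = 0.195892.
c = 2·atan2(√a, √(1−a)) = 0.91699 rad → d = 6371·c ≈ 5842.11 km ≈ 3154.49 nmi.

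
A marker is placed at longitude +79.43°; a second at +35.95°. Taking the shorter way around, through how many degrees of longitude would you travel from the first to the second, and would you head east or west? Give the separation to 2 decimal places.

43.48° west

Raw difference: 35.95 − 79.43 = -43.48°.
Normalise into (−180°, 180°]: -43.48° stays -43.48°.
Negative ⇒ the second point lies to the west; separation 43.48°.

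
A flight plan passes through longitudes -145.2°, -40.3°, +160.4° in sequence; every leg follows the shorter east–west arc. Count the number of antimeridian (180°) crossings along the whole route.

1

Leg 1: -145.2° → -40.3°, shortest Δλ = 104.9° (east) — does not cross 180°.
Leg 2: -40.3° → +160.4°, shortest Δλ = -159.3° (west) — crosses 180°.
Total crossings: 1.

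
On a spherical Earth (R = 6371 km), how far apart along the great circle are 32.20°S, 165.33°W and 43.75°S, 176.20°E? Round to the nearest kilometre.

2058 km

Δλ = 176.20 − -165.33 = 341.53°; wrapped into (−180°, 180°]: -18.47°.
Δφ = -43.75 − -32.20 = -11.55°.
a = sin²(Δφ/2) + cos φ₁ · cos φ₂ · sin²(Δλ/2) = 0.025868.
c = 2·atan2(√a, √(1−a)) = 0.32307 rad → d = 6371·c ≈ 2058.30 km.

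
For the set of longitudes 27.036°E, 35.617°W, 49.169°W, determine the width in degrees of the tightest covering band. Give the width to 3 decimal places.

Sort the longitudes: -49.169°, -35.617°, +27.036°.
Eastward gaps between consecutive values (wrapping around): 13.552°, 62.653°, 283.795°.
Largest gap = 283.795° ⇒ minimal covering band is its complement: 360° − 283.795° = 76.205°.
Band runs from -49.169° eastward to +27.036°.

76.205°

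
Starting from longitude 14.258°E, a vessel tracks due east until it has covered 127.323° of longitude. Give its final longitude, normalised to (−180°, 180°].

Start at +14.258°; shift +127.323° → +141.581°.
+141.581° already lies in (−180°, 180°].

141.581°E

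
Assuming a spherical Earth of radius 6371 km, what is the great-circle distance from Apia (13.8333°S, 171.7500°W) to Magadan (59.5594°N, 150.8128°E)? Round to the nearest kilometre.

Δλ = 150.8128 − -171.7500 = 322.5628°; wrapped into (−180°, 180°]: -37.4372°.
Δφ = 59.5594 − -13.8333 = 73.3927°.
a = sin²(Δφ/2) + cos φ₁ · cos φ₂ · sin²(Δλ/2) = 0.407761.
c = 2·atan2(√a, √(1−a)) = 1.38525 rad → d = 6371·c ≈ 8825.46 km.

8825 km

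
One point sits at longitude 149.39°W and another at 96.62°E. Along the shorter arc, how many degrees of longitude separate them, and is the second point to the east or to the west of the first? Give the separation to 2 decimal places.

113.99° west

Raw difference: 96.62 − -149.39 = 246.01°.
Normalise into (−180°, 180°]: 246.01° − 360° = -113.99°.
Negative ⇒ the second point lies to the west; separation 113.99°.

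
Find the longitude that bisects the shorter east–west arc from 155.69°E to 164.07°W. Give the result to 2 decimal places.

Signed shortest Δλ from +155.69° to -164.07° is +40.24°.
Midpoint longitude = +155.69° + (+40.24°)/2 = +155.69° + 20.12° = +175.81°.
(The naïve average (+155.69 + -164.07)/2 = -4.19° is on the wrong side of the globe.)

175.81°E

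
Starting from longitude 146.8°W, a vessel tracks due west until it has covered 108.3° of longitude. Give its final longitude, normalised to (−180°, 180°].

104.9°E

Start at -146.8°; shift −108.3° → -255.1°.
-255.1° lies outside (−180°, 180°]; add 360° → +104.9°.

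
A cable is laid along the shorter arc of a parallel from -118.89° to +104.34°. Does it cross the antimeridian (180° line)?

Naïve |104.34 − -118.89| = 223.23° > 180°, so the shorter arc goes the other way round — across 180°.
Signed shortest Δλ = ((104.34 − -118.89 + 180) mod 360) − 180 = -136.77°.
Going west by 136.77° from -118.89° passes through 180° before reaching +104.34°.

Yes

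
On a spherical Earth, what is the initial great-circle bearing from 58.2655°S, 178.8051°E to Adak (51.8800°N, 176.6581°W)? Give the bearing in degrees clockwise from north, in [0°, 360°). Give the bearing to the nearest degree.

Δλ = -176.6581 − 178.8051 = -355.4632°; wrapped into (−180°, 180°]: 4.5368°.
θ = atan2( sin Δλ · cos φ₂ , cos φ₁ · sin φ₂ − sin φ₁ · cos φ₂ · cos Δλ )
  = atan2(0.04883, 0.93718) = 2.983° → normalised to [0°, 360°): 2.983°.

3°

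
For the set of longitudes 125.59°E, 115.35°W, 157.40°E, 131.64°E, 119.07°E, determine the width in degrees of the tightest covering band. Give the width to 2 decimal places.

125.58°

Sort the longitudes: -115.35°, +119.07°, +125.59°, +131.64°, +157.40°.
Eastward gaps between consecutive values (wrapping around): 234.42°, 6.52°, 6.05°, 25.76°, 87.25°.
Largest gap = 234.42° ⇒ minimal covering band is its complement: 360° − 234.42° = 125.58°.
Band runs from +119.07° eastward to -115.35°, crossing the antimeridian.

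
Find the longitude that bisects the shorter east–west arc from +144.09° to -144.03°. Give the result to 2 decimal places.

Signed shortest Δλ from +144.09° to -144.03° is +71.88°.
Midpoint longitude = +144.09° + (+71.88°)/2 = +144.09° + 35.94° = +180.03°.
Normalise into (−180°, 180°]: -179.97°.
(The naïve average (+144.09 + -144.03)/2 = 0.03° is on the wrong side of the globe.)

-179.97°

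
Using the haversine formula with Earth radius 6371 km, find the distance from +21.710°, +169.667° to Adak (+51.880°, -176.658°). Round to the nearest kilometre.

Δλ = -176.658 − 169.667 = -346.325°; wrapped into (−180°, 180°]: 13.675°.
Δφ = 51.880 − 21.710 = 30.170°.
a = sin²(Δφ/2) + cos φ₁ · cos φ₂ · sin²(Δλ/2) = 0.075860.
c = 2·atan2(√a, √(1−a)) = 0.55807 rad → d = 6371·c ≈ 3555.45 km.

3555 km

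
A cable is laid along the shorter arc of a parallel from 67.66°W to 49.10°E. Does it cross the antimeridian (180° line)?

No

Signed shortest Δλ = ((49.10 − -67.66 + 180) mod 360) − 180 = 116.76°.
Going east by 116.76° from -67.66° reaches +49.10° without touching 180°.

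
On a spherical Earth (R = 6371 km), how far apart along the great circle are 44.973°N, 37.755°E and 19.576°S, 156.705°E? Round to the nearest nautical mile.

Δλ = 156.705 − 37.755 = 118.950°.
Δφ = -19.576 − 44.973 = -64.549°.
a = sin²(Δφ/2) + cos φ₁ · cos φ₂ · sin²(Δλ/2) = 0.779725.
c = 2·atan2(√a, √(1−a)) = 2.16452 rad → d = 6371·c ≈ 13790.14 km ≈ 7446.08 nmi.

7446 nmi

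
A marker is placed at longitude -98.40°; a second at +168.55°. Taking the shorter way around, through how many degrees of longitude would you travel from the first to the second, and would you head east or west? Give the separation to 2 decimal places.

93.05° west

Raw difference: 168.55 − -98.40 = 266.95°.
Normalise into (−180°, 180°]: 266.95° − 360° = -93.05°.
Negative ⇒ the second point lies to the west; separation 93.05°.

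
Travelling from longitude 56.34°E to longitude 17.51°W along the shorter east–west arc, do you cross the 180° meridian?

No

Signed shortest Δλ = ((-17.51 − 56.34 + 180) mod 360) − 180 = -73.85°.
Going west by 73.85° from +56.34° reaches -17.51° without touching 180°.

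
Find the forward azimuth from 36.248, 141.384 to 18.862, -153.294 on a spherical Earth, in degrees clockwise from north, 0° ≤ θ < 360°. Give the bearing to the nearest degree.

88°

Δλ = -153.294 − 141.384 = -294.678°; wrapped into (−180°, 180°]: 65.322°.
θ = atan2( sin Δλ · cos φ₂ , cos φ₁ · sin φ₂ − sin φ₁ · cos φ₂ · cos Δλ )
  = atan2(0.85987, 0.02711) = 88.194° → normalised to [0°, 360°): 88.194°.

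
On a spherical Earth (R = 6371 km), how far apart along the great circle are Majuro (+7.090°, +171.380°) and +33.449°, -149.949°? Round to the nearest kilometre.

4937 km

Δλ = -149.949 − 171.380 = -321.329°; wrapped into (−180°, 180°]: 38.671°.
Δφ = 33.449 − 7.090 = 26.359°.
a = sin²(Δφ/2) + cos φ₁ · cos φ₂ · sin²(Δλ/2) = 0.142756.
c = 2·atan2(√a, √(1−a)) = 0.77490 rad → d = 6371·c ≈ 4936.91 km.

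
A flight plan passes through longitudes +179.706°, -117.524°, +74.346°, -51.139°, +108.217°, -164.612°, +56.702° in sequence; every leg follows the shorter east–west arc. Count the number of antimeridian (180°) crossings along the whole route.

4

Leg 1: +179.706° → -117.524°, shortest Δλ = 62.77° (east) — crosses 180°.
Leg 2: -117.524° → +74.346°, shortest Δλ = -168.13° (west) — crosses 180°.
Leg 3: +74.346° → -51.139°, shortest Δλ = -125.485° (west) — does not cross 180°.
Leg 4: -51.139° → +108.217°, shortest Δλ = 159.356° (east) — does not cross 180°.
Leg 5: +108.217° → -164.612°, shortest Δλ = 87.171° (east) — crosses 180°.
Leg 6: -164.612° → +56.702°, shortest Δλ = -138.686° (west) — crosses 180°.
Total crossings: 4.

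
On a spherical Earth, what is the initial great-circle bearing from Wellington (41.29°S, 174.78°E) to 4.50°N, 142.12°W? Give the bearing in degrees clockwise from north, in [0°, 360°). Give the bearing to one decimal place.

Δλ = -142.12 − 174.78 = -316.90°; wrapped into (−180°, 180°]: 43.10°.
θ = atan2( sin Δλ · cos φ₂ , cos φ₁ · sin φ₂ − sin φ₁ · cos φ₂ · cos Δλ )
  = atan2(0.68117, 0.53928) = 51.631° → normalised to [0°, 360°): 51.631°.

51.6°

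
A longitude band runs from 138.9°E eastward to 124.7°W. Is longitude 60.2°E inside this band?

Band width going east from +138.9° to -124.7°: ((-124.7 − 138.9) mod 360) = 96.4°.
Offset of +60.2° east of the west edge: ((60.2 − 138.9) mod 360) = 281.3°.
281.3° > 96.4° ⇒ outside.

No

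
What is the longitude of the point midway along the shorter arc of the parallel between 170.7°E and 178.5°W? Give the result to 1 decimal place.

Signed shortest Δλ from +170.7° to -178.5° is +10.8°.
Midpoint longitude = +170.7° + (+10.8°)/2 = +170.7° + 5.4° = +176.1°.
(The naïve average (+170.7 + -178.5)/2 = -3.9° is on the wrong side of the globe.)

176.1°E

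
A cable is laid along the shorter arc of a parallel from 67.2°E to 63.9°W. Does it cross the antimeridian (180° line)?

No

Signed shortest Δλ = ((-63.9 − 67.2 + 180) mod 360) − 180 = -131.1°.
Going west by 131.1° from +67.2° reaches -63.9° without touching 180°.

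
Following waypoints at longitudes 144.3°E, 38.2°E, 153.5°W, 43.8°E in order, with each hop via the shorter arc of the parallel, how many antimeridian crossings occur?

Leg 1: +144.3° → +38.2°, shortest Δλ = -106.1° (west) — does not cross 180°.
Leg 2: +38.2° → -153.5°, shortest Δλ = 168.3° (east) — crosses 180°.
Leg 3: -153.5° → +43.8°, shortest Δλ = -162.7° (west) — crosses 180°.
Total crossings: 2.

2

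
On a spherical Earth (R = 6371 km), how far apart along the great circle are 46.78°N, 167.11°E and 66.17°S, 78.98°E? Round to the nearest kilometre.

Δλ = 78.98 − 167.11 = -88.13°.
Δφ = -66.17 − 46.78 = -112.95°.
a = sin²(Δφ/2) + cos φ₁ · cos φ₂ · sin²(Δλ/2) = 0.828788.
c = 2·atan2(√a, √(1−a)) = 2.28839 rad → d = 6371·c ≈ 14579.35 km.

14579 km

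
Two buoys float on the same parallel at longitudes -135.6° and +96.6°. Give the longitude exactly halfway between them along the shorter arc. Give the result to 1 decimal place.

Signed shortest Δλ from -135.6° to +96.6° is -127.8°.
Midpoint longitude = -135.6° + (-127.8°)/2 = -135.6° − 63.9° = -199.5°.
Normalise into (−180°, 180°]: +160.5°.
(The naïve average (-135.6 + +96.6)/2 = -19.5° is on the wrong side of the globe.)

+160.5°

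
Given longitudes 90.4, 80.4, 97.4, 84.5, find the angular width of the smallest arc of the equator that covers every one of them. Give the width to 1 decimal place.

Sort the longitudes: +80.4°, +84.5°, +90.4°, +97.4°.
Eastward gaps between consecutive values (wrapping around): 4.1°, 5.9°, 7.0°, 343.0°.
Largest gap = 343.0° ⇒ minimal covering band is its complement: 360° − 343.0° = 17.0°.
Band runs from +80.4° eastward to +97.4°.

17.0°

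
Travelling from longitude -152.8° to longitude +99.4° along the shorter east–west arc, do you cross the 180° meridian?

Yes

Naïve |99.4 − -152.8| = 252.2° > 180°, so the shorter arc goes the other way round — across 180°.
Signed shortest Δλ = ((99.4 − -152.8 + 180) mod 360) − 180 = -107.8°.
Going west by 107.8° from -152.8° passes through 180° before reaching +99.4°.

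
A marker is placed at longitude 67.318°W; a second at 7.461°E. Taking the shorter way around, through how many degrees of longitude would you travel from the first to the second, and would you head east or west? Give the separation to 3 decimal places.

74.779° east

Raw difference: 7.461 − -67.318 = 74.779°.
Normalise into (−180°, 180°]: 74.779° stays 74.779°.
Positive ⇒ the second point lies to the east; separation 74.779°.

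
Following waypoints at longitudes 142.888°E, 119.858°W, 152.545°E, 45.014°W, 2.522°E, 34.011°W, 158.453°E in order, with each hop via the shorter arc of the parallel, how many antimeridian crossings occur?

4

Leg 1: +142.888° → -119.858°, shortest Δλ = 97.254° (east) — crosses 180°.
Leg 2: -119.858° → +152.545°, shortest Δλ = -87.597° (west) — crosses 180°.
Leg 3: +152.545° → -45.014°, shortest Δλ = 162.441° (east) — crosses 180°.
Leg 4: -45.014° → +2.522°, shortest Δλ = 47.536° (east) — does not cross 180°.
Leg 5: +2.522° → -34.011°, shortest Δλ = -36.533° (west) — does not cross 180°.
Leg 6: -34.011° → +158.453°, shortest Δλ = -167.536° (west) — crosses 180°.
Total crossings: 4.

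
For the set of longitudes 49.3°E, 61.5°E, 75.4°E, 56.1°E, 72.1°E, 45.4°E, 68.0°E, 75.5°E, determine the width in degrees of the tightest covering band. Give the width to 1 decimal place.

30.1°

Sort the longitudes: +45.4°, +49.3°, +56.1°, +61.5°, +68.0°, +72.1°, +75.4°, +75.5°.
Eastward gaps between consecutive values (wrapping around): 3.9°, 6.8°, 5.4°, 6.5°, 4.1°, 3.3°, 0.1°, 329.9°.
Largest gap = 329.9° ⇒ minimal covering band is its complement: 360° − 329.9° = 30.1°.
Band runs from +45.4° eastward to +75.5°.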